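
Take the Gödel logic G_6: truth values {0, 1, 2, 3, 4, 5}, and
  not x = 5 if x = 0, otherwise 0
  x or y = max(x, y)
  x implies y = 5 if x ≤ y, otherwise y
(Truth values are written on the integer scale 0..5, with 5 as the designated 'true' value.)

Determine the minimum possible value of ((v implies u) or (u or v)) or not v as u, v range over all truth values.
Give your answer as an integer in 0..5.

Take u = 0, v = 1:
v implies u = 1 implies 0 = 0
u or v = 0 or 1 = 1
(v implies u) or (u or v) = 0 or 1 = 1
not v = not 1 = 0
((v implies u) or (u or v)) or not v = 1 or 0 = 1
No assignment yields a value below 1, so this is the minimum.

1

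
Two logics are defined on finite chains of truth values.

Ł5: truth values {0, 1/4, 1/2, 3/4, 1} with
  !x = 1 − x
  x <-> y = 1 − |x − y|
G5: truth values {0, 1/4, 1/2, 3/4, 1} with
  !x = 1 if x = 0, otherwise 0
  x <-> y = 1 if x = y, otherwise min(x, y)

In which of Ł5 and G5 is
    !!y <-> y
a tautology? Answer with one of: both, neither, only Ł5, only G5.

In Ł5: every assignment gives 1 — tautology.
In G5: at y = 1/4 the value is 1/4 — not a tautology.

only Ł5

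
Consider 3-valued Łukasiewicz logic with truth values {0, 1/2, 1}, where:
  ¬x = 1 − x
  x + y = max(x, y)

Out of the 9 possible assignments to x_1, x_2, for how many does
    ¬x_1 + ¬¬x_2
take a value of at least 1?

5

x_1 = 0, x_2 = 0 ↦ 1  ≥
x_1 = 0, x_2 = 1/2 ↦ 1  ≥
x_1 = 0, x_2 = 1 ↦ 1  ≥
x_1 = 1/2, x_2 = 0 ↦ 1/2  <
x_1 = 1/2, x_2 = 1/2 ↦ 1/2  <
x_1 = 1/2, x_2 = 1 ↦ 1  ≥
x_1 = 1, x_2 = 0 ↦ 0  <
x_1 = 1, x_2 = 1/2 ↦ 1/2  <
x_1 = 1, x_2 = 1 ↦ 1  ≥
So 5 of the 9 assignments meet the threshold.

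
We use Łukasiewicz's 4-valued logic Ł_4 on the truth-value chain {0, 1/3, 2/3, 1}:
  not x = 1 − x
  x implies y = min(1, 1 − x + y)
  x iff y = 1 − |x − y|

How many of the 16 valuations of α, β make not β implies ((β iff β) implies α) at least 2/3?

α = 0, β = 0 ↦ 0  <
α = 0, β = 1/3 ↦ 1/3  <
α = 0, β = 2/3 ↦ 2/3  ≥
α = 0, β = 1 ↦ 1  ≥
α = 1/3, β = 0 ↦ 1/3  <
α = 1/3, β = 1/3 ↦ 2/3  ≥
α = 1/3, β = 2/3 ↦ 1  ≥
α = 1/3, β = 1 ↦ 1  ≥
α = 2/3, β = 0 ↦ 2/3  ≥
α = 2/3, β = 1/3 ↦ 1  ≥
α = 2/3, β = 2/3 ↦ 1  ≥
α = 2/3, β = 1 ↦ 1  ≥
α = 1, β = 0 ↦ 1  ≥
α = 1, β = 1/3 ↦ 1  ≥
α = 1, β = 2/3 ↦ 1  ≥
α = 1, β = 1 ↦ 1  ≥
So 13 of the 16 assignments meet the threshold.

13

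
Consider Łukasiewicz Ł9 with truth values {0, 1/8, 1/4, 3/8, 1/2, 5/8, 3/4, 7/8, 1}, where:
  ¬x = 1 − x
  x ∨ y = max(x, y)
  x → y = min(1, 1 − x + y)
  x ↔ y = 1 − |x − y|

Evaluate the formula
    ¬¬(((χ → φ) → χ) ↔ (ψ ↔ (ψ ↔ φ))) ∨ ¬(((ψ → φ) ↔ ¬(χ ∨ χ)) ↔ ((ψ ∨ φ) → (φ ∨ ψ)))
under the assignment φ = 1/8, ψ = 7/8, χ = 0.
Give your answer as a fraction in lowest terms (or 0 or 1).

3/4

χ → φ = 0 → 1/8 = 1
(χ → φ) → χ = 1 → 0 = 0
ψ ↔ φ = 7/8 ↔ 1/8 = 1/4
ψ ↔ (ψ ↔ φ) = 7/8 ↔ 1/4 = 3/8
((χ → φ) → χ) ↔ (ψ ↔ (ψ ↔ φ)) = 0 ↔ 3/8 = 5/8
¬(((χ → φ) → χ) ↔ (ψ ↔ (ψ ↔ φ))) = ¬5/8 = 3/8
¬¬(((χ → φ) → χ) ↔ (ψ ↔ (ψ ↔ φ))) = ¬3/8 = 5/8
ψ → φ = 7/8 → 1/8 = 1/4
χ ∨ χ = 0 ∨ 0 = 0
¬(χ ∨ χ) = ¬0 = 1
(ψ → φ) ↔ ¬(χ ∨ χ) = 1/4 ↔ 1 = 1/4
ψ ∨ φ = 7/8 ∨ 1/8 = 7/8
φ ∨ ψ = 1/8 ∨ 7/8 = 7/8
(ψ ∨ φ) → (φ ∨ ψ) = 7/8 → 7/8 = 1
((ψ → φ) ↔ ¬(χ ∨ χ)) ↔ ((ψ ∨ φ) → (φ ∨ ψ)) = 1/4 ↔ 1 = 1/4
¬(((ψ → φ) ↔ ¬(χ ∨ χ)) ↔ ((ψ ∨ φ) → (φ ∨ ψ))) = ¬1/4 = 3/4
¬¬(((χ → φ) → χ) ↔ (ψ ↔ (ψ ↔ φ))) ∨ ¬(((ψ → φ) ↔ ¬(χ ∨ χ)) ↔ ((ψ ∨ φ) → (φ ∨ ψ))) = 5/8 ∨ 3/4 = 3/4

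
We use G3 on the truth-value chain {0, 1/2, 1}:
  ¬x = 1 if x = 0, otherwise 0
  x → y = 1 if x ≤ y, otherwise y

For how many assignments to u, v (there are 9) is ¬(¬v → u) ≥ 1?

u = 0, v = 0 ↦ 1  ≥
u = 0, v = 1/2 ↦ 0  <
u = 0, v = 1 ↦ 0  <
u = 1/2, v = 0 ↦ 0  <
u = 1/2, v = 1/2 ↦ 0  <
u = 1/2, v = 1 ↦ 0  <
u = 1, v = 0 ↦ 0  <
u = 1, v = 1/2 ↦ 0  <
u = 1, v = 1 ↦ 0  <
So 1 of the 9 assignments meets the threshold.

1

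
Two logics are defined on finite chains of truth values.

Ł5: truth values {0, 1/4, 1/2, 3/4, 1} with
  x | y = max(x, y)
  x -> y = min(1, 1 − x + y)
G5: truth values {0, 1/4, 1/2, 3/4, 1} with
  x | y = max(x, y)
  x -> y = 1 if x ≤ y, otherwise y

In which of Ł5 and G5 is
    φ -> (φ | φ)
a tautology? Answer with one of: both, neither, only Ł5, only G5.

In Ł5: every assignment gives 1 — tautology.
In G5: every assignment gives 1 — tautology.

both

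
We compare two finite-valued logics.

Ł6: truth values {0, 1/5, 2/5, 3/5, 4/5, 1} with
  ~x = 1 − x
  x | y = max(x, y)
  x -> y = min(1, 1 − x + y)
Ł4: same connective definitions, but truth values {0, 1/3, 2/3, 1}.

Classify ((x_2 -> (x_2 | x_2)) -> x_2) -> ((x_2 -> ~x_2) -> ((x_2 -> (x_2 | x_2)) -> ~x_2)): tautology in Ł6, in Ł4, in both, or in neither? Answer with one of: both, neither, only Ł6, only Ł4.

In Ł6: every assignment gives 1 — tautology.
In Ł4: every assignment gives 1 — tautology.

both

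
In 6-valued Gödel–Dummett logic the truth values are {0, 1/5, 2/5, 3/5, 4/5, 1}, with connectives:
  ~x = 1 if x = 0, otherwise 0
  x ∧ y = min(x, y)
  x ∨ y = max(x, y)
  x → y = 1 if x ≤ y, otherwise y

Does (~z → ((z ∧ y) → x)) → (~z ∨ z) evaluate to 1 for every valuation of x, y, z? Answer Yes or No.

Counterexample: take x = 0, y = 0, z = 1/5.
~z = ~1/5 = 0
z ∧ y = 1/5 ∧ 0 = 0
(z ∧ y) → x = 0 → 0 = 1
~z → ((z ∧ y) → x) = 0 → 1 = 1
~z = ~1/5 = 0
~z ∨ z = 0 ∨ 1/5 = 1/5
(~z → ((z ∧ y) → x)) → (~z ∨ z) = 1 → 1/5 = 1/5
This gives 1/5 ≠ 1.

No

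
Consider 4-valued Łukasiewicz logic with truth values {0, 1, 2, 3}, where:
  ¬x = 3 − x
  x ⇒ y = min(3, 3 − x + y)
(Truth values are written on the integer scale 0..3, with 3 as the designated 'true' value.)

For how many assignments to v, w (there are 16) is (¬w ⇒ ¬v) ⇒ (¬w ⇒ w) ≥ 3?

v = 0, w = 0 ↦ 0  <
v = 0, w = 1 ↦ 2  <
v = 0, w = 2 ↦ 3  ≥
v = 0, w = 3 ↦ 3  ≥
v = 1, w = 0 ↦ 1  <
v = 1, w = 1 ↦ 2  <
v = 1, w = 2 ↦ 3  ≥
v = 1, w = 3 ↦ 3  ≥
v = 2, w = 0 ↦ 2  <
v = 2, w = 1 ↦ 3  ≥
v = 2, w = 2 ↦ 3  ≥
v = 2, w = 3 ↦ 3  ≥
v = 3, w = 0 ↦ 3  ≥
v = 3, w = 1 ↦ 3  ≥
v = 3, w = 2 ↦ 3  ≥
v = 3, w = 3 ↦ 3  ≥
So 11 of the 16 assignments meet the threshold.

11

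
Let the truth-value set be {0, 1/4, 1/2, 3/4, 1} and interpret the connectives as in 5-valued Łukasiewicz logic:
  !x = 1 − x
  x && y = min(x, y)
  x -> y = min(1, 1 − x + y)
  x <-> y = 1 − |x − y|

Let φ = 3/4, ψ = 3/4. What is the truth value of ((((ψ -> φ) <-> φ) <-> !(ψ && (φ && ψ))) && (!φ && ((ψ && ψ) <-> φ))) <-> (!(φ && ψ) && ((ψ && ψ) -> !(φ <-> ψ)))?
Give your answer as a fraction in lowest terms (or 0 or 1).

1

ψ -> φ = 3/4 -> 3/4 = 1
(ψ -> φ) <-> φ = 1 <-> 3/4 = 3/4
φ && ψ = 3/4 && 3/4 = 3/4
ψ && (φ && ψ) = 3/4 && 3/4 = 3/4
!(ψ && (φ && ψ)) = !3/4 = 1/4
((ψ -> φ) <-> φ) <-> !(ψ && (φ && ψ)) = 3/4 <-> 1/4 = 1/2
!φ = !3/4 = 1/4
ψ && ψ = 3/4 && 3/4 = 3/4
(ψ && ψ) <-> φ = 3/4 <-> 3/4 = 1
!φ && ((ψ && ψ) <-> φ) = 1/4 && 1 = 1/4
(((ψ -> φ) <-> φ) <-> !(ψ && (φ && ψ))) && (!φ && ((ψ && ψ) <-> φ)) = 1/2 && 1/4 = 1/4
φ && ψ = 3/4 && 3/4 = 3/4
!(φ && ψ) = !3/4 = 1/4
ψ && ψ = 3/4 && 3/4 = 3/4
φ <-> ψ = 3/4 <-> 3/4 = 1
!(φ <-> ψ) = !1 = 0
(ψ && ψ) -> !(φ <-> ψ) = 3/4 -> 0 = 1/4
!(φ && ψ) && ((ψ && ψ) -> !(φ <-> ψ)) = 1/4 && 1/4 = 1/4
((((ψ -> φ) <-> φ) <-> !(ψ && (φ && ψ))) && (!φ && ((ψ && ψ) <-> φ))) <-> (!(φ && ψ) && ((ψ && ψ) -> !(φ <-> ψ))) = 1/4 <-> 1/4 = 1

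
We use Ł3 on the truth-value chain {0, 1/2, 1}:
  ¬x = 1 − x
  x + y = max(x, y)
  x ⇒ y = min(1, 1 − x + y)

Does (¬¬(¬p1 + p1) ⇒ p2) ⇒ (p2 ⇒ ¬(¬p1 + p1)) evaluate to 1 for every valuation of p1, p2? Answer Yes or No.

No

Counterexample: take p1 = 0, p2 = 1.
¬p1 = ¬0 = 1
¬p1 + p1 = 1 + 0 = 1
¬(¬p1 + p1) = ¬1 = 0
¬¬(¬p1 + p1) = ¬0 = 1
¬¬(¬p1 + p1) ⇒ p2 = 1 ⇒ 1 = 1
¬p1 = ¬0 = 1
¬p1 + p1 = 1 + 0 = 1
¬(¬p1 + p1) = ¬1 = 0
p2 ⇒ ¬(¬p1 + p1) = 1 ⇒ 0 = 0
(¬¬(¬p1 + p1) ⇒ p2) ⇒ (p2 ⇒ ¬(¬p1 + p1)) = 1 ⇒ 0 = 0
This gives 0 ≠ 1.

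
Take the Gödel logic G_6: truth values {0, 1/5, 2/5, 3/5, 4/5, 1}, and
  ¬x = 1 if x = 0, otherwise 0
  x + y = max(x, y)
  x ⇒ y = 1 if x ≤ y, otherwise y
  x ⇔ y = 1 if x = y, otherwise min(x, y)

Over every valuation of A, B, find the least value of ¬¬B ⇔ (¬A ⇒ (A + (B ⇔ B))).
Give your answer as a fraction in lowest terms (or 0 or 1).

0

Take A = 0, B = 0:
¬B = ¬0 = 1
¬¬B = ¬1 = 0
¬A = ¬0 = 1
B ⇔ B = 0 ⇔ 0 = 1
A + (B ⇔ B) = 0 + 1 = 1
¬A ⇒ (A + (B ⇔ B)) = 1 ⇒ 1 = 1
¬¬B ⇔ (¬A ⇒ (A + (B ⇔ B))) = 0 ⇔ 1 = 0
No assignment yields a value below 0, so this is the minimum.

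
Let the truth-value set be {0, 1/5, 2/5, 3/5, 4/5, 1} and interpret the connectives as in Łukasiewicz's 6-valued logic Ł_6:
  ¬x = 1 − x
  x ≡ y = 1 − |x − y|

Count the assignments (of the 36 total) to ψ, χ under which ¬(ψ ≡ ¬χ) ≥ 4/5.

value 1: 2 assignments (counts)
value 4/5: 4 assignments (counts)
value 3/5: 6 assignments
value 2/5: 8 assignments
value 1/5: 10 assignments
value 0: 6 assignments
So 6 of the 36 assignments meet the threshold.

6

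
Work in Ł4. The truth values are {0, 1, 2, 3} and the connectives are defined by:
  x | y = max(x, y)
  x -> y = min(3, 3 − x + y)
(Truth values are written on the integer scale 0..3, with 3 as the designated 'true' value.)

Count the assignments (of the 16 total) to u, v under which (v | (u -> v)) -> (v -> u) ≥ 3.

10

u = 0, v = 0 ↦ 3  ≥
u = 0, v = 1 ↦ 2  <
u = 0, v = 2 ↦ 1  <
u = 0, v = 3 ↦ 0  <
u = 1, v = 0 ↦ 3  ≥
u = 1, v = 1 ↦ 3  ≥
u = 1, v = 2 ↦ 2  <
u = 1, v = 3 ↦ 1  <
u = 2, v = 0 ↦ 3  ≥
u = 2, v = 1 ↦ 3  ≥
u = 2, v = 2 ↦ 3  ≥
u = 2, v = 3 ↦ 2  <
u = 3, v = 0 ↦ 3  ≥
u = 3, v = 1 ↦ 3  ≥
u = 3, v = 2 ↦ 3  ≥
u = 3, v = 3 ↦ 3  ≥
So 10 of the 16 assignments meet the threshold.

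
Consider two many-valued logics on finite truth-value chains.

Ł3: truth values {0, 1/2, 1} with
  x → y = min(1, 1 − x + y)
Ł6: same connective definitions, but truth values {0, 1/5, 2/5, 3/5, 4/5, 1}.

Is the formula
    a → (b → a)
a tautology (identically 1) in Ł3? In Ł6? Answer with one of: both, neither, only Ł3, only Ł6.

both

In Ł3: every assignment gives 1 — tautology.
In Ł6: every assignment gives 1 — tautology.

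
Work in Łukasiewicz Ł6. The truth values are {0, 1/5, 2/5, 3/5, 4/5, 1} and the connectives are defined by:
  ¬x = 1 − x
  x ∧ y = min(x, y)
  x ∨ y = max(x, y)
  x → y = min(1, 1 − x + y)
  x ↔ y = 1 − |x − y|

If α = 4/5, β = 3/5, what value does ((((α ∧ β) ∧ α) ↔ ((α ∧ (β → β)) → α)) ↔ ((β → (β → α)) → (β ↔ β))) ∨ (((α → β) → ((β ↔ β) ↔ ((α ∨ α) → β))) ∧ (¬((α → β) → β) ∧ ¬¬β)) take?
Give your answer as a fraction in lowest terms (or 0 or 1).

α ∧ β = 4/5 ∧ 3/5 = 3/5
(α ∧ β) ∧ α = 3/5 ∧ 4/5 = 3/5
β → β = 3/5 → 3/5 = 1
α ∧ (β → β) = 4/5 ∧ 1 = 4/5
(α ∧ (β → β)) → α = 4/5 → 4/5 = 1
((α ∧ β) ∧ α) ↔ ((α ∧ (β → β)) → α) = 3/5 ↔ 1 = 3/5
β → α = 3/5 → 4/5 = 1
β → (β → α) = 3/5 → 1 = 1
β ↔ β = 3/5 ↔ 3/5 = 1
(β → (β → α)) → (β ↔ β) = 1 → 1 = 1
(((α ∧ β) ∧ α) ↔ ((α ∧ (β → β)) → α)) ↔ ((β → (β → α)) → (β ↔ β)) = 3/5 ↔ 1 = 3/5
α → β = 4/5 → 3/5 = 4/5
β ↔ β = 3/5 ↔ 3/5 = 1
α ∨ α = 4/5 ∨ 4/5 = 4/5
(α ∨ α) → β = 4/5 → 3/5 = 4/5
(β ↔ β) ↔ ((α ∨ α) → β) = 1 ↔ 4/5 = 4/5
(α → β) → ((β ↔ β) ↔ ((α ∨ α) → β)) = 4/5 → 4/5 = 1
α → β = 4/5 → 3/5 = 4/5
(α → β) → β = 4/5 → 3/5 = 4/5
¬((α → β) → β) = ¬4/5 = 1/5
¬β = ¬3/5 = 2/5
¬¬β = ¬2/5 = 3/5
¬((α → β) → β) ∧ ¬¬β = 1/5 ∧ 3/5 = 1/5
((α → β) → ((β ↔ β) ↔ ((α ∨ α) → β))) ∧ (¬((α → β) → β) ∧ ¬¬β) = 1 ∧ 1/5 = 1/5
((((α ∧ β) ∧ α) ↔ ((α ∧ (β → β)) → α)) ↔ ((β → (β → α)) → (β ↔ β))) ∨ (((α → β) → ((β ↔ β) ↔ ((α ∨ α) → β))) ∧ (¬((α → β) → β) ∧ ¬¬β)) = 3/5 ∨ 1/5 = 3/5

3/5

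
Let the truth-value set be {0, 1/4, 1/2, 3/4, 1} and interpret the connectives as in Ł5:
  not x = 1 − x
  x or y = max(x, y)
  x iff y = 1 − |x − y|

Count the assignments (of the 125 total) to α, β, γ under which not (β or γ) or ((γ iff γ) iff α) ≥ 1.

29

value 1: 29 assignments (counts)
value 3/4: 33 assignments
value 1/2: 31 assignments
value 1/4: 23 assignments
value 0: 9 assignments
So 29 of the 125 assignments meet the threshold.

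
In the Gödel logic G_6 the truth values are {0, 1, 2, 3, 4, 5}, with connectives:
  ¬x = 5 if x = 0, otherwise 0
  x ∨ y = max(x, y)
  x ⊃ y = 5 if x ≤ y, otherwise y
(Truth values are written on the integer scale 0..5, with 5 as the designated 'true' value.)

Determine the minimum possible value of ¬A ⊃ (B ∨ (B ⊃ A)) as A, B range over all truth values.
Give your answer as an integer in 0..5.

Take A = 0, B = 1:
¬A = ¬0 = 5
B ⊃ A = 1 ⊃ 0 = 0
B ∨ (B ⊃ A) = 1 ∨ 0 = 1
¬A ⊃ (B ∨ (B ⊃ A)) = 5 ⊃ 1 = 1
No assignment yields a value below 1, so this is the minimum.

1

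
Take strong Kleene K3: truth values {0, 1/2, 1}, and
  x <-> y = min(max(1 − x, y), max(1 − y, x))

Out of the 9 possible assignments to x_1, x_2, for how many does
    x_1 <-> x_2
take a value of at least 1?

x_1 = 0, x_2 = 0 ↦ 1  ≥
x_1 = 0, x_2 = 1/2 ↦ 1/2  <
x_1 = 0, x_2 = 1 ↦ 0  <
x_1 = 1/2, x_2 = 0 ↦ 1/2  <
x_1 = 1/2, x_2 = 1/2 ↦ 1/2  <
x_1 = 1/2, x_2 = 1 ↦ 1/2  <
x_1 = 1, x_2 = 0 ↦ 0  <
x_1 = 1, x_2 = 1/2 ↦ 1/2  <
x_1 = 1, x_2 = 1 ↦ 1  ≥
So 2 of the 9 assignments meet the threshold.

2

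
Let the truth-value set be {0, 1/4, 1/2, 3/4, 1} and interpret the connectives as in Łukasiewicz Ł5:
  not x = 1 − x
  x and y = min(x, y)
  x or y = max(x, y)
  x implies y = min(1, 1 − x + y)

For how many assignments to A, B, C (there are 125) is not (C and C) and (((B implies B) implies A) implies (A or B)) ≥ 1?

25

value 1: 25 assignments (counts)
value 3/4: 25 assignments
value 1/2: 25 assignments
value 1/4: 25 assignments
value 0: 25 assignments
So 25 of the 125 assignments meet the threshold.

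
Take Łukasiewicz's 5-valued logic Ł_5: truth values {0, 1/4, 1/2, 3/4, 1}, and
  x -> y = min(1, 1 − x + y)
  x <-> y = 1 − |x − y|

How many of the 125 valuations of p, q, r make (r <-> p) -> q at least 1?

value 1: 65 assignments (counts)
value 3/4: 23 assignments
value 1/2: 19 assignments
value 1/4: 13 assignments
value 0: 5 assignments
So 65 of the 125 assignments meet the threshold.

65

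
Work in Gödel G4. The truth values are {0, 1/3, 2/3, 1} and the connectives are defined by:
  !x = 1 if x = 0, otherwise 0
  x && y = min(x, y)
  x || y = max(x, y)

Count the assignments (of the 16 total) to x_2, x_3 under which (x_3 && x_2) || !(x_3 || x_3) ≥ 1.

5

x_2 = 0, x_3 = 0 ↦ 1  ≥
x_2 = 0, x_3 = 1/3 ↦ 0  <
x_2 = 0, x_3 = 2/3 ↦ 0  <
x_2 = 0, x_3 = 1 ↦ 0  <
x_2 = 1/3, x_3 = 0 ↦ 1  ≥
x_2 = 1/3, x_3 = 1/3 ↦ 1/3  <
x_2 = 1/3, x_3 = 2/3 ↦ 1/3  <
x_2 = 1/3, x_3 = 1 ↦ 1/3  <
x_2 = 2/3, x_3 = 0 ↦ 1  ≥
x_2 = 2/3, x_3 = 1/3 ↦ 1/3  <
x_2 = 2/3, x_3 = 2/3 ↦ 2/3  <
x_2 = 2/3, x_3 = 1 ↦ 2/3  <
x_2 = 1, x_3 = 0 ↦ 1  ≥
x_2 = 1, x_3 = 1/3 ↦ 1/3  <
x_2 = 1, x_3 = 2/3 ↦ 2/3  <
x_2 = 1, x_3 = 1 ↦ 1  ≥
So 5 of the 16 assignments meet the threshold.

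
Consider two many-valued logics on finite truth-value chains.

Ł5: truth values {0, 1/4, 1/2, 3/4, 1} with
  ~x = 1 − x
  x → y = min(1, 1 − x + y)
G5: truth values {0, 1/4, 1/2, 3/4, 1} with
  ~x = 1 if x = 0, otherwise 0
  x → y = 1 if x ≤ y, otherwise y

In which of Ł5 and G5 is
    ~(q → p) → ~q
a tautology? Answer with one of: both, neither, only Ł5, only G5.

neither

In Ł5: at p = 0, q = 3/4 the value is 1/2 — not a tautology.
In G5: at p = 0, q = 1/4 the value is 0 — not a tautology.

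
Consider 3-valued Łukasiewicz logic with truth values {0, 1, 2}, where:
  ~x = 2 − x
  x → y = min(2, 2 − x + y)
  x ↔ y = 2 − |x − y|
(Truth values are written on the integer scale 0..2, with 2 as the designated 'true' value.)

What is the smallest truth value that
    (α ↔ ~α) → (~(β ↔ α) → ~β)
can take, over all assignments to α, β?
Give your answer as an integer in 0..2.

1

Take α = 1, β = 2:
~α = ~1 = 1
α ↔ ~α = 1 ↔ 1 = 2
β ↔ α = 2 ↔ 1 = 1
~(β ↔ α) = ~1 = 1
~β = ~2 = 0
~(β ↔ α) → ~β = 1 → 0 = 1
(α ↔ ~α) → (~(β ↔ α) → ~β) = 2 → 1 = 1
No assignment yields a value below 1, so this is the minimum.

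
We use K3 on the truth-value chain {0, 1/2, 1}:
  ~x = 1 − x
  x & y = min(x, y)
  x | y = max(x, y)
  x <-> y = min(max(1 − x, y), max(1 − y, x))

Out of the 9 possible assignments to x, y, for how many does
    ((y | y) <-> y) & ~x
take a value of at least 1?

2

x = 0, y = 0 ↦ 1  ≥
x = 0, y = 1/2 ↦ 1/2  <
x = 0, y = 1 ↦ 1  ≥
x = 1/2, y = 0 ↦ 1/2  <
x = 1/2, y = 1/2 ↦ 1/2  <
x = 1/2, y = 1 ↦ 1/2  <
x = 1, y = 0 ↦ 0  <
x = 1, y = 1/2 ↦ 0  <
x = 1, y = 1 ↦ 0  <
So 2 of the 9 assignments meet the threshold.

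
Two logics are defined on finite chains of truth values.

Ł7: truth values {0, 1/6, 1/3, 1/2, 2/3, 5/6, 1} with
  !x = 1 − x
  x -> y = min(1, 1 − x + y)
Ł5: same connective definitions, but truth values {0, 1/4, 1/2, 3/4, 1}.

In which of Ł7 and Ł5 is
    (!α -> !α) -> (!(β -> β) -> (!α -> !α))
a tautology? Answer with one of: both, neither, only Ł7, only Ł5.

In Ł7: every assignment gives 1 — tautology.
In Ł5: every assignment gives 1 — tautology.

both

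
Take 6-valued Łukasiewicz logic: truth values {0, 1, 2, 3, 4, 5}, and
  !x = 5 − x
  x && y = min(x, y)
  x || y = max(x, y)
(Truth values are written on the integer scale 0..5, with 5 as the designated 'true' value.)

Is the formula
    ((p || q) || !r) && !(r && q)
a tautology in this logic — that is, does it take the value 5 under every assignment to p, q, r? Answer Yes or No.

Counterexample: take p = 0, q = 0, r = 1.
p || q = 0 || 0 = 0
!r = !1 = 4
(p || q) || !r = 0 || 4 = 4
r && q = 1 && 0 = 0
!(r && q) = !0 = 5
((p || q) || !r) && !(r && q) = 4 && 5 = 4
This gives 4 ≠ 5.

No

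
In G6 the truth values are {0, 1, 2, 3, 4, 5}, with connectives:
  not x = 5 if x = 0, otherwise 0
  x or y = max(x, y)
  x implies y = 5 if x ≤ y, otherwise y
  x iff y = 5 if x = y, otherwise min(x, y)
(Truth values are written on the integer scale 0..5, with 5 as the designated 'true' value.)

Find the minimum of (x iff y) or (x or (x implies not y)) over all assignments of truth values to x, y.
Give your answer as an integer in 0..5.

1

Take x = 1, y = 2:
x iff y = 1 iff 2 = 1
not y = not 2 = 0
x implies not y = 1 implies 0 = 0
x or (x implies not y) = 1 or 0 = 1
(x iff y) or (x or (x implies not y)) = 1 or 1 = 1
No assignment yields a value below 1, so this is the minimum.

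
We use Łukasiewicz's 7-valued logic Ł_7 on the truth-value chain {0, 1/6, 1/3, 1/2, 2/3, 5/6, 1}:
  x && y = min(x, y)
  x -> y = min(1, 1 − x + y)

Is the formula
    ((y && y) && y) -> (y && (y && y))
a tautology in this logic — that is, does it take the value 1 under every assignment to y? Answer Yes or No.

Yes

y = 0 ↦ 1
y = 1/6 ↦ 1
y = 1/3 ↦ 1
y = 1/2 ↦ 1
y = 2/3 ↦ 1
y = 5/6 ↦ 1
y = 1 ↦ 1
Every assignment gives a value ≥ 1.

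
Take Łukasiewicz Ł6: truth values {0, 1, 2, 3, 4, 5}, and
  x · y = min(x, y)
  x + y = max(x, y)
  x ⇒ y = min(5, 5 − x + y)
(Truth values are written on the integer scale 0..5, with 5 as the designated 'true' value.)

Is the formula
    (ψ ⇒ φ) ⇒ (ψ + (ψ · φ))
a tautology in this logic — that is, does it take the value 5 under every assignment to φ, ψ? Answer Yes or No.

Counterexample: take φ = 0, ψ = 0.
ψ ⇒ φ = 0 ⇒ 0 = 5
ψ · φ = 0 · 0 = 0
ψ + (ψ · φ) = 0 + 0 = 0
(ψ ⇒ φ) ⇒ (ψ + (ψ · φ)) = 5 ⇒ 0 = 0
This gives 0 ≠ 5.

No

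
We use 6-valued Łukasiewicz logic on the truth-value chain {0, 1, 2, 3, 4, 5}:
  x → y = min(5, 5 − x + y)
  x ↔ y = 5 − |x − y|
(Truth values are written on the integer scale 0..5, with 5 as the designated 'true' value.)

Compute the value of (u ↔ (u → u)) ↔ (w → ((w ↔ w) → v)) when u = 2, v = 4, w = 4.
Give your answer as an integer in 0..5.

2

u → u = 2 → 2 = 5
u ↔ (u → u) = 2 ↔ 5 = 2
w ↔ w = 4 ↔ 4 = 5
(w ↔ w) → v = 5 → 4 = 4
w → ((w ↔ w) → v) = 4 → 4 = 5
(u ↔ (u → u)) ↔ (w → ((w ↔ w) → v)) = 2 ↔ 5 = 2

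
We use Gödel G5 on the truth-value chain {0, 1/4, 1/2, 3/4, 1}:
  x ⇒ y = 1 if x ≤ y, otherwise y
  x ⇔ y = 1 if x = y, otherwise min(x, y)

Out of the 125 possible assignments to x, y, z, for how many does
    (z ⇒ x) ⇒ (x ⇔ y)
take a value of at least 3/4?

64

value 1: 55 assignments (counts)
value 3/4: 9 assignments (counts)
value 1/2: 16 assignments
value 1/4: 21 assignments
value 0: 24 assignments
So 64 of the 125 assignments meet the threshold.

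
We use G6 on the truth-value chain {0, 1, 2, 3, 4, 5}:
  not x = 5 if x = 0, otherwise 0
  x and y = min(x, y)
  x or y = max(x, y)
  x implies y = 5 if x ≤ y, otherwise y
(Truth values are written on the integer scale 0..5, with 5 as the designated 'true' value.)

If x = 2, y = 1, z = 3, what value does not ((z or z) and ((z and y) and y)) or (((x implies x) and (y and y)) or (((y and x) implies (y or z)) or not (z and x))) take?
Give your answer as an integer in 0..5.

z or z = 3 or 3 = 3
z and y = 3 and 1 = 1
(z and y) and y = 1 and 1 = 1
(z or z) and ((z and y) and y) = 3 and 1 = 1
not ((z or z) and ((z and y) and y)) = not 1 = 0
x implies x = 2 implies 2 = 5
y and y = 1 and 1 = 1
(x implies x) and (y and y) = 5 and 1 = 1
y and x = 1 and 2 = 1
y or z = 1 or 3 = 3
(y and x) implies (y or z) = 1 implies 3 = 5
z and x = 3 and 2 = 2
not (z and x) = not 2 = 0
((y and x) implies (y or z)) or not (z and x) = 5 or 0 = 5
((x implies x) and (y and y)) or (((y and x) implies (y or z)) or not (z and x)) = 1 or 5 = 5
not ((z or z) and ((z and y) and y)) or (((x implies x) and (y and y)) or (((y and x) implies (y or z)) or not (z and x))) = 0 or 5 = 5

5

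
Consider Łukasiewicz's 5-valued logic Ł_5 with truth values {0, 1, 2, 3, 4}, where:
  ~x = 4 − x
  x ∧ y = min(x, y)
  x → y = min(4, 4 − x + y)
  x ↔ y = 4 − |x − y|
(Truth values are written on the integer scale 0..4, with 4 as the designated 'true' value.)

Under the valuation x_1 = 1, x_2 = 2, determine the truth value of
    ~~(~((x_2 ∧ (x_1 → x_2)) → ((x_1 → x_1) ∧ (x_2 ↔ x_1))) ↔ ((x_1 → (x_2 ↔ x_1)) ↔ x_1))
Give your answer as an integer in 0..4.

x_1 → x_2 = 1 → 2 = 4
x_2 ∧ (x_1 → x_2) = 2 ∧ 4 = 2
x_1 → x_1 = 1 → 1 = 4
x_2 ↔ x_1 = 2 ↔ 1 = 3
(x_1 → x_1) ∧ (x_2 ↔ x_1) = 4 ∧ 3 = 3
(x_2 ∧ (x_1 → x_2)) → ((x_1 → x_1) ∧ (x_2 ↔ x_1)) = 2 → 3 = 4
~((x_2 ∧ (x_1 → x_2)) → ((x_1 → x_1) ∧ (x_2 ↔ x_1))) = ~4 = 0
x_2 ↔ x_1 = 2 ↔ 1 = 3
x_1 → (x_2 ↔ x_1) = 1 → 3 = 4
(x_1 → (x_2 ↔ x_1)) ↔ x_1 = 4 ↔ 1 = 1
~((x_2 ∧ (x_1 → x_2)) → ((x_1 → x_1) ∧ (x_2 ↔ x_1))) ↔ ((x_1 → (x_2 ↔ x_1)) ↔ x_1) = 0 ↔ 1 = 3
~(~((x_2 ∧ (x_1 → x_2)) → ((x_1 → x_1) ∧ (x_2 ↔ x_1))) ↔ ((x_1 → (x_2 ↔ x_1)) ↔ x_1)) = ~3 = 1
~~(~((x_2 ∧ (x_1 → x_2)) → ((x_1 → x_1) ∧ (x_2 ↔ x_1))) ↔ ((x_1 → (x_2 ↔ x_1)) ↔ x_1)) = ~1 = 3

3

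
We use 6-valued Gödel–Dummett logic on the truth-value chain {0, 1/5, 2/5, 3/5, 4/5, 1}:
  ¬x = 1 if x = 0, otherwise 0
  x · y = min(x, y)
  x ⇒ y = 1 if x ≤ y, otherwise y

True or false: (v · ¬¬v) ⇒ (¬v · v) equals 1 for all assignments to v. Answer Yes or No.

Counterexample: take v = 1/5.
¬v = ¬1/5 = 0
¬¬v = ¬0 = 1
v · ¬¬v = 1/5 · 1 = 1/5
¬v = ¬1/5 = 0
¬v · v = 0 · 1/5 = 0
(v · ¬¬v) ⇒ (¬v · v) = 1/5 ⇒ 0 = 0
This gives 0 ≠ 1.

No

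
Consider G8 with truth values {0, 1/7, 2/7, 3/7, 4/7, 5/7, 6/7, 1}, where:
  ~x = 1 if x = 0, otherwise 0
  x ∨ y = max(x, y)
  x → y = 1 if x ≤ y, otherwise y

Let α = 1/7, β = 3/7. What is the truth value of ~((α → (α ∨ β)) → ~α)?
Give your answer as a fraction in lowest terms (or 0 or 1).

α ∨ β = 1/7 ∨ 3/7 = 3/7
α → (α ∨ β) = 1/7 → 3/7 = 1
~α = ~1/7 = 0
(α → (α ∨ β)) → ~α = 1 → 0 = 0
~((α → (α ∨ β)) → ~α) = ~0 = 1

1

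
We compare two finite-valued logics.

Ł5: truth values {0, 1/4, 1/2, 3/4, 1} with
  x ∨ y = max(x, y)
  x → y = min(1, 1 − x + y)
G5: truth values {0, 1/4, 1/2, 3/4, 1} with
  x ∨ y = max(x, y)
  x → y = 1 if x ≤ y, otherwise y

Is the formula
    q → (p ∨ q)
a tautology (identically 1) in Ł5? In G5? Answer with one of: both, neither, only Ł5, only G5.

both

In Ł5: every assignment gives 1 — tautology.
In G5: every assignment gives 1 — tautology.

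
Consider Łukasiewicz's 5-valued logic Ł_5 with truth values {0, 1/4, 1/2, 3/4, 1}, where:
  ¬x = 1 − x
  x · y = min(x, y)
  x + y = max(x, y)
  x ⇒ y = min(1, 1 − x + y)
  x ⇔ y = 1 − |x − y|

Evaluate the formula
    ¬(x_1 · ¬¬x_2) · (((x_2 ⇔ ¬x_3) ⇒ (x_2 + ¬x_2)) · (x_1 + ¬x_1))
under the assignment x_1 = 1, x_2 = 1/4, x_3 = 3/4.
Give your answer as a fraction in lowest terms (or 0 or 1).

¬x_2 = ¬1/4 = 3/4
¬¬x_2 = ¬3/4 = 1/4
x_1 · ¬¬x_2 = 1 · 1/4 = 1/4
¬(x_1 · ¬¬x_2) = ¬1/4 = 3/4
¬x_3 = ¬3/4 = 1/4
x_2 ⇔ ¬x_3 = 1/4 ⇔ 1/4 = 1
¬x_2 = ¬1/4 = 3/4
x_2 + ¬x_2 = 1/4 + 3/4 = 3/4
(x_2 ⇔ ¬x_3) ⇒ (x_2 + ¬x_2) = 1 ⇒ 3/4 = 3/4
¬x_1 = ¬1 = 0
x_1 + ¬x_1 = 1 + 0 = 1
((x_2 ⇔ ¬x_3) ⇒ (x_2 + ¬x_2)) · (x_1 + ¬x_1) = 3/4 · 1 = 3/4
¬(x_1 · ¬¬x_2) · (((x_2 ⇔ ¬x_3) ⇒ (x_2 + ¬x_2)) · (x_1 + ¬x_1)) = 3/4 · 3/4 = 3/4

3/4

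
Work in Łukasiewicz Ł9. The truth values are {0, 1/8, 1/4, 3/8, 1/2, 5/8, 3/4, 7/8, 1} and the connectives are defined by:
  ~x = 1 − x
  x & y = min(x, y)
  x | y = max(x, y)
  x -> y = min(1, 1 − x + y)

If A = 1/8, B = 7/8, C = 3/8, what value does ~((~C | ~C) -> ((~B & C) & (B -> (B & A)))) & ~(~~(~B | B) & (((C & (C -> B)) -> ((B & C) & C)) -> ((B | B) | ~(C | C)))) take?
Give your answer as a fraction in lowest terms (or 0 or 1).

1/8

~C = ~3/8 = 5/8
~C = ~3/8 = 5/8
~C | ~C = 5/8 | 5/8 = 5/8
~B = ~7/8 = 1/8
~B & C = 1/8 & 3/8 = 1/8
B & A = 7/8 & 1/8 = 1/8
B -> (B & A) = 7/8 -> 1/8 = 1/4
(~B & C) & (B -> (B & A)) = 1/8 & 1/4 = 1/8
(~C | ~C) -> ((~B & C) & (B -> (B & A))) = 5/8 -> 1/8 = 1/2
~((~C | ~C) -> ((~B & C) & (B -> (B & A)))) = ~1/2 = 1/2
~B = ~7/8 = 1/8
~B | B = 1/8 | 7/8 = 7/8
~(~B | B) = ~7/8 = 1/8
~~(~B | B) = ~1/8 = 7/8
C -> B = 3/8 -> 7/8 = 1
C & (C -> B) = 3/8 & 1 = 3/8
B & C = 7/8 & 3/8 = 3/8
(B & C) & C = 3/8 & 3/8 = 3/8
(C & (C -> B)) -> ((B & C) & C) = 3/8 -> 3/8 = 1
B | B = 7/8 | 7/8 = 7/8
C | C = 3/8 | 3/8 = 3/8
~(C | C) = ~3/8 = 5/8
(B | B) | ~(C | C) = 7/8 | 5/8 = 7/8
((C & (C -> B)) -> ((B & C) & C)) -> ((B | B) | ~(C | C)) = 1 -> 7/8 = 7/8
~~(~B | B) & (((C & (C -> B)) -> ((B & C) & C)) -> ((B | B) | ~(C | C))) = 7/8 & 7/8 = 7/8
~(~~(~B | B) & (((C & (C -> B)) -> ((B & C) & C)) -> ((B | B) | ~(C | C)))) = ~7/8 = 1/8
~((~C | ~C) -> ((~B & C) & (B -> (B & A)))) & ~(~~(~B | B) & (((C & (C -> B)) -> ((B & C) & C)) -> ((B | B) | ~(C | C)))) = 1/2 & 1/8 = 1/8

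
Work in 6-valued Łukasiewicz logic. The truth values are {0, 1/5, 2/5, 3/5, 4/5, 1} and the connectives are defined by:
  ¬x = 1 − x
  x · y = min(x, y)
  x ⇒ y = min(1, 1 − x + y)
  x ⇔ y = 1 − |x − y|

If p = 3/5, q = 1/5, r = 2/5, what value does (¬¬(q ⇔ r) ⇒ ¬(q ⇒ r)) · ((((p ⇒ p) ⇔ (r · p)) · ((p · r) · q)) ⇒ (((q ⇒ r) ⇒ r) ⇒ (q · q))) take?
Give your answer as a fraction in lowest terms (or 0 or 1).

q ⇔ r = 1/5 ⇔ 2/5 = 4/5
¬(q ⇔ r) = ¬4/5 = 1/5
¬¬(q ⇔ r) = ¬1/5 = 4/5
q ⇒ r = 1/5 ⇒ 2/5 = 1
¬(q ⇒ r) = ¬1 = 0
¬¬(q ⇔ r) ⇒ ¬(q ⇒ r) = 4/5 ⇒ 0 = 1/5
p ⇒ p = 3/5 ⇒ 3/5 = 1
r · p = 2/5 · 3/5 = 2/5
(p ⇒ p) ⇔ (r · p) = 1 ⇔ 2/5 = 2/5
p · r = 3/5 · 2/5 = 2/5
(p · r) · q = 2/5 · 1/5 = 1/5
((p ⇒ p) ⇔ (r · p)) · ((p · r) · q) = 2/5 · 1/5 = 1/5
q ⇒ r = 1/5 ⇒ 2/5 = 1
(q ⇒ r) ⇒ r = 1 ⇒ 2/5 = 2/5
q · q = 1/5 · 1/5 = 1/5
((q ⇒ r) ⇒ r) ⇒ (q · q) = 2/5 ⇒ 1/5 = 4/5
(((p ⇒ p) ⇔ (r · p)) · ((p · r) · q)) ⇒ (((q ⇒ r) ⇒ r) ⇒ (q · q)) = 1/5 ⇒ 4/5 = 1
(¬¬(q ⇔ r) ⇒ ¬(q ⇒ r)) · ((((p ⇒ p) ⇔ (r · p)) · ((p · r) · q)) ⇒ (((q ⇒ r) ⇒ r) ⇒ (q · q))) = 1/5 · 1 = 1/5

1/5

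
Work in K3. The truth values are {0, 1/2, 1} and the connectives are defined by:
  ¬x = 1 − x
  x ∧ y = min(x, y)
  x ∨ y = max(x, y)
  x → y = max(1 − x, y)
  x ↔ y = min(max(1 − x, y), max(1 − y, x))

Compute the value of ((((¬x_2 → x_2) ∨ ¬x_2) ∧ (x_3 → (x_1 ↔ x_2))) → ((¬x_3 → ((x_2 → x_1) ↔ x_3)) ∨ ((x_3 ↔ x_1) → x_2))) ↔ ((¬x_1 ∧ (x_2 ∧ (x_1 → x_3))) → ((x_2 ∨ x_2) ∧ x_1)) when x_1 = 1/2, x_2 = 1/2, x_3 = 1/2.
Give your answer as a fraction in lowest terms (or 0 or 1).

1/2

¬x_2 = ¬1/2 = 1/2
¬x_2 → x_2 = 1/2 → 1/2 = 1/2
¬x_2 = ¬1/2 = 1/2
(¬x_2 → x_2) ∨ ¬x_2 = 1/2 ∨ 1/2 = 1/2
x_1 ↔ x_2 = 1/2 ↔ 1/2 = 1/2
x_3 → (x_1 ↔ x_2) = 1/2 → 1/2 = 1/2
((¬x_2 → x_2) ∨ ¬x_2) ∧ (x_3 → (x_1 ↔ x_2)) = 1/2 ∧ 1/2 = 1/2
¬x_3 = ¬1/2 = 1/2
x_2 → x_1 = 1/2 → 1/2 = 1/2
(x_2 → x_1) ↔ x_3 = 1/2 ↔ 1/2 = 1/2
¬x_3 → ((x_2 → x_1) ↔ x_3) = 1/2 → 1/2 = 1/2
x_3 ↔ x_1 = 1/2 ↔ 1/2 = 1/2
(x_3 ↔ x_1) → x_2 = 1/2 → 1/2 = 1/2
(¬x_3 → ((x_2 → x_1) ↔ x_3)) ∨ ((x_3 ↔ x_1) → x_2) = 1/2 ∨ 1/2 = 1/2
(((¬x_2 → x_2) ∨ ¬x_2) ∧ (x_3 → (x_1 ↔ x_2))) → ((¬x_3 → ((x_2 → x_1) ↔ x_3)) ∨ ((x_3 ↔ x_1) → x_2)) = 1/2 → 1/2 = 1/2
¬x_1 = ¬1/2 = 1/2
x_1 → x_3 = 1/2 → 1/2 = 1/2
x_2 ∧ (x_1 → x_3) = 1/2 ∧ 1/2 = 1/2
¬x_1 ∧ (x_2 ∧ (x_1 → x_3)) = 1/2 ∧ 1/2 = 1/2
x_2 ∨ x_2 = 1/2 ∨ 1/2 = 1/2
(x_2 ∨ x_2) ∧ x_1 = 1/2 ∧ 1/2 = 1/2
(¬x_1 ∧ (x_2 ∧ (x_1 → x_3))) → ((x_2 ∨ x_2) ∧ x_1) = 1/2 → 1/2 = 1/2
((((¬x_2 → x_2) ∨ ¬x_2) ∧ (x_3 → (x_1 ↔ x_2))) → ((¬x_3 → ((x_2 → x_1) ↔ x_3)) ∨ ((x_3 ↔ x_1) → x_2))) ↔ ((¬x_1 ∧ (x_2 ∧ (x_1 → x_3))) → ((x_2 ∨ x_2) ∧ x_1)) = 1/2 ↔ 1/2 = 1/2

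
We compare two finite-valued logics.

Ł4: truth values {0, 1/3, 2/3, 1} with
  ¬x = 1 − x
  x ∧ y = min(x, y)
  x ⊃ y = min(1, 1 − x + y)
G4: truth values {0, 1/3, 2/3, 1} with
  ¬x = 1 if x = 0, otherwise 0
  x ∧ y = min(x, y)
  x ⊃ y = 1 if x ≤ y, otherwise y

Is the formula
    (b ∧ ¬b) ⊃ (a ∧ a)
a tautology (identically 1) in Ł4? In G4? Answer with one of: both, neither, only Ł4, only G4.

only G4

In Ł4: at a = 0, b = 1/3 the value is 2/3 — not a tautology.
In G4: every assignment gives 1 — tautology.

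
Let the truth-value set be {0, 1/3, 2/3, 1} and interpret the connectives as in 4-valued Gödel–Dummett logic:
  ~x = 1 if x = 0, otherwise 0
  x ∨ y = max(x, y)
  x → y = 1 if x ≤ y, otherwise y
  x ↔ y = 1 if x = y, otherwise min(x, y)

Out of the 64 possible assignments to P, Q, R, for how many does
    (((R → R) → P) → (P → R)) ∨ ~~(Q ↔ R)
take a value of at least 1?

52

value 1: 52 assignments (counts)
value 2/3: 1 assignment
value 1/3: 2 assignments
value 0: 9 assignments
So 52 of the 64 assignments meet the threshold.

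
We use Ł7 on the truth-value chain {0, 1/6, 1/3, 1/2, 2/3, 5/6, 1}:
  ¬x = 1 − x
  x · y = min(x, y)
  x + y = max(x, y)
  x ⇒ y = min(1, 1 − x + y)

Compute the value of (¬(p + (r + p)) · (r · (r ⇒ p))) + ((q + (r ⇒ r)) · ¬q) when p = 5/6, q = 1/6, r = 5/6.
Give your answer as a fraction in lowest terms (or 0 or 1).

5/6

r + p = 5/6 + 5/6 = 5/6
p + (r + p) = 5/6 + 5/6 = 5/6
¬(p + (r + p)) = ¬5/6 = 1/6
r ⇒ p = 5/6 ⇒ 5/6 = 1
r · (r ⇒ p) = 5/6 · 1 = 5/6
¬(p + (r + p)) · (r · (r ⇒ p)) = 1/6 · 5/6 = 1/6
r ⇒ r = 5/6 ⇒ 5/6 = 1
q + (r ⇒ r) = 1/6 + 1 = 1
¬q = ¬1/6 = 5/6
(q + (r ⇒ r)) · ¬q = 1 · 5/6 = 5/6
(¬(p + (r + p)) · (r · (r ⇒ p))) + ((q + (r ⇒ r)) · ¬q) = 1/6 + 5/6 = 5/6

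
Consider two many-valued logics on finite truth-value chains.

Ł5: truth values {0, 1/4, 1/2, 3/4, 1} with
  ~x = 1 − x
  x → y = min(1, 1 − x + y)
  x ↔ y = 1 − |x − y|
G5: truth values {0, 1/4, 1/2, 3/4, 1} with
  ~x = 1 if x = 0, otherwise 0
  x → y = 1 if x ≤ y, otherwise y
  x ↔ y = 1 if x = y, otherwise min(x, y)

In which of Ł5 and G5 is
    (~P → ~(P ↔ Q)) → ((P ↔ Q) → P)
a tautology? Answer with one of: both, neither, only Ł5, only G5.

only Ł5

In Ł5: every assignment gives 1 — tautology.
In G5: at P = 1/4, Q = 1/4 the value is 1/4 — not a tautology.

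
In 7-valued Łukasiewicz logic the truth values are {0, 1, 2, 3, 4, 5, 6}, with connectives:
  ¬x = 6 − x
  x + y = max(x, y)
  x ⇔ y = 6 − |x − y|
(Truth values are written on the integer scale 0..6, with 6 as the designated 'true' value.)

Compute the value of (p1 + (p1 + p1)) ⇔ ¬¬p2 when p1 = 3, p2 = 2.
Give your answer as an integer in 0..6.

p1 + p1 = 3 + 3 = 3
p1 + (p1 + p1) = 3 + 3 = 3
¬p2 = ¬2 = 4
¬¬p2 = ¬4 = 2
(p1 + (p1 + p1)) ⇔ ¬¬p2 = 3 ⇔ 2 = 5

5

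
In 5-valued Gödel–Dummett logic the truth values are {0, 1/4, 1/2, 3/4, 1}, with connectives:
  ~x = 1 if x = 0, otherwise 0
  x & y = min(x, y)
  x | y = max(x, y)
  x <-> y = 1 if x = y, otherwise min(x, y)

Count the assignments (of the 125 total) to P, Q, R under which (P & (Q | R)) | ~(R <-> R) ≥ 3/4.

value 1: 9 assignments (counts)
value 3/4: 23 assignments (counts)
value 1/2: 31 assignments
value 1/4: 33 assignments
value 0: 29 assignments
So 32 of the 125 assignments meet the threshold.

32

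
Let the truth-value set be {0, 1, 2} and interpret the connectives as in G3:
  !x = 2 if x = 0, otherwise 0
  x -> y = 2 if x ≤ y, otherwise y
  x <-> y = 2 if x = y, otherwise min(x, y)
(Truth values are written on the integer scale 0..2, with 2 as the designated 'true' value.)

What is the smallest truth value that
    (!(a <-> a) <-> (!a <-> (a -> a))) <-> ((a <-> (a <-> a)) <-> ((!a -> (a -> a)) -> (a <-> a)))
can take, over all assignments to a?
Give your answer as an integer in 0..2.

1

Take a = 1:
a <-> a = 1 <-> 1 = 2
!(a <-> a) = !2 = 0
!a = !1 = 0
a -> a = 1 -> 1 = 2
!a <-> (a -> a) = 0 <-> 2 = 0
!(a <-> a) <-> (!a <-> (a -> a)) = 0 <-> 0 = 2
a <-> a = 1 <-> 1 = 2
a <-> (a <-> a) = 1 <-> 2 = 1
!a = !1 = 0
a -> a = 1 -> 1 = 2
!a -> (a -> a) = 0 -> 2 = 2
a <-> a = 1 <-> 1 = 2
(!a -> (a -> a)) -> (a <-> a) = 2 -> 2 = 2
(a <-> (a <-> a)) <-> ((!a -> (a -> a)) -> (a <-> a)) = 1 <-> 2 = 1
(!(a <-> a) <-> (!a <-> (a -> a))) <-> ((a <-> (a <-> a)) <-> ((!a -> (a -> a)) -> (a <-> a))) = 2 <-> 1 = 1
No assignment yields a value below 1, so this is the minimum.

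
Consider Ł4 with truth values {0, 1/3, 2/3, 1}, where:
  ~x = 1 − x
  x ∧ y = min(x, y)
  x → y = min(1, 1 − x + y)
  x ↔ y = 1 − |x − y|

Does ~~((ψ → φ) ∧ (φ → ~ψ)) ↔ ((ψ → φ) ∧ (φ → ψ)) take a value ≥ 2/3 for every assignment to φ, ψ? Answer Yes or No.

Counterexample: take φ = 2/3, ψ = 0.
ψ → φ = 0 → 2/3 = 1
~ψ = ~0 = 1
φ → ~ψ = 2/3 → 1 = 1
(ψ → φ) ∧ (φ → ~ψ) = 1 ∧ 1 = 1
~((ψ → φ) ∧ (φ → ~ψ)) = ~1 = 0
~~((ψ → φ) ∧ (φ → ~ψ)) = ~0 = 1
ψ → φ = 0 → 2/3 = 1
φ → ψ = 2/3 → 0 = 1/3
(ψ → φ) ∧ (φ → ψ) = 1 ∧ 1/3 = 1/3
~~((ψ → φ) ∧ (φ → ~ψ)) ↔ ((ψ → φ) ∧ (φ → ψ)) = 1 ↔ 1/3 = 1/3
This gives 1/3, which is below 2/3.

No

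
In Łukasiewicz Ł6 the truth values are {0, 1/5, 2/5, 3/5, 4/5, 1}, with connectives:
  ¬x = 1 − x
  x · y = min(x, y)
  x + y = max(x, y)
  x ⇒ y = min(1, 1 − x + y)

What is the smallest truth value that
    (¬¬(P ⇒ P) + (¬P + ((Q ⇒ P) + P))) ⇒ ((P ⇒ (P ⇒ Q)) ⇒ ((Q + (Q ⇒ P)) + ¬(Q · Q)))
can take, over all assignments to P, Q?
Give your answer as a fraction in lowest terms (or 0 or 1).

Take P = 0, Q = 2/5:
P ⇒ P = 0 ⇒ 0 = 1
¬(P ⇒ P) = ¬1 = 0
¬¬(P ⇒ P) = ¬0 = 1
¬P = ¬0 = 1
Q ⇒ P = 2/5 ⇒ 0 = 3/5
(Q ⇒ P) + P = 3/5 + 0 = 3/5
¬P + ((Q ⇒ P) + P) = 1 + 3/5 = 1
¬¬(P ⇒ P) + (¬P + ((Q ⇒ P) + P)) = 1 + 1 = 1
P ⇒ Q = 0 ⇒ 2/5 = 1
P ⇒ (P ⇒ Q) = 0 ⇒ 1 = 1
Q ⇒ P = 2/5 ⇒ 0 = 3/5
Q + (Q ⇒ P) = 2/5 + 3/5 = 3/5
Q · Q = 2/5 · 2/5 = 2/5
¬(Q · Q) = ¬2/5 = 3/5
(Q + (Q ⇒ P)) + ¬(Q · Q) = 3/5 + 3/5 = 3/5
(P ⇒ (P ⇒ Q)) ⇒ ((Q + (Q ⇒ P)) + ¬(Q · Q)) = 1 ⇒ 3/5 = 3/5
(¬¬(P ⇒ P) + (¬P + ((Q ⇒ P) + P))) ⇒ ((P ⇒ (P ⇒ Q)) ⇒ ((Q + (Q ⇒ P)) + ¬(Q · Q))) = 1 ⇒ 3/5 = 3/5
No assignment yields a value below 3/5, so this is the minimum.

3/5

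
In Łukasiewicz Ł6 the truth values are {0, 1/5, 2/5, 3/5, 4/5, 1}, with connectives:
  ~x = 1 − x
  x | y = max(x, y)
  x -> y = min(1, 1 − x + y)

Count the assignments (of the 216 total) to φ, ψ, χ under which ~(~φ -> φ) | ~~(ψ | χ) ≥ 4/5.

value 1: 91 assignments (counts)
value 4/5: 45 assignments (counts)
value 3/5: 44 assignments
value 2/5: 20 assignments
value 1/5: 13 assignments
value 0: 3 assignments
So 136 of the 216 assignments meet the threshold.

136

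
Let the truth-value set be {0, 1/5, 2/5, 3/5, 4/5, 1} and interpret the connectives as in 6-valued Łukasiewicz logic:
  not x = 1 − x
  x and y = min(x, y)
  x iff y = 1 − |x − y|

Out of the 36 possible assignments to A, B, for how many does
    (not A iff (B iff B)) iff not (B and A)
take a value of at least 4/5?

value 1: 21 assignments (counts)
value 4/5: 5 assignments (counts)
value 3/5: 4 assignments
value 2/5: 3 assignments
value 1/5: 2 assignments
value 0: 1 assignment
So 26 of the 36 assignments meet the threshold.

26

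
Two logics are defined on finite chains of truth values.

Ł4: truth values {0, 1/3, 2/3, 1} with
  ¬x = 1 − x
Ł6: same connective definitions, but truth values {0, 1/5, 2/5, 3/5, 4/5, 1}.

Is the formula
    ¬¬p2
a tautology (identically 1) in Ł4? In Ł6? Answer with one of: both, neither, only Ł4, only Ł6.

In Ł4: at p2 = 0 the value is 0 — not a tautology.
In Ł6: at p2 = 0 the value is 0 — not a tautology.

neither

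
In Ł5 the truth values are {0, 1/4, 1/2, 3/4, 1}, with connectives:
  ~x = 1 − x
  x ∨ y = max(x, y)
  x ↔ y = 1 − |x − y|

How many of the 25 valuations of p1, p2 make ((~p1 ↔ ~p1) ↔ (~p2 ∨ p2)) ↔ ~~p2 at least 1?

value 1: 15 assignments (counts)
value 1/2: 5 assignments
value 0: 5 assignments
So 15 of the 25 assignments meet the threshold.

15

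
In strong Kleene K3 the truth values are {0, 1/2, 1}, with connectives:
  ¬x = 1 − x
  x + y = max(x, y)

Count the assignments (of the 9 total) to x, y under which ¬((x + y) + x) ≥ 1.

1

x = 0, y = 0 ↦ 1  ≥
x = 0, y = 1/2 ↦ 1/2  <
x = 0, y = 1 ↦ 0  <
x = 1/2, y = 0 ↦ 1/2  <
x = 1/2, y = 1/2 ↦ 1/2  <
x = 1/2, y = 1 ↦ 0  <
x = 1, y = 0 ↦ 0  <
x = 1, y = 1/2 ↦ 0  <
x = 1, y = 1 ↦ 0  <
So 1 of the 9 assignments meets the threshold.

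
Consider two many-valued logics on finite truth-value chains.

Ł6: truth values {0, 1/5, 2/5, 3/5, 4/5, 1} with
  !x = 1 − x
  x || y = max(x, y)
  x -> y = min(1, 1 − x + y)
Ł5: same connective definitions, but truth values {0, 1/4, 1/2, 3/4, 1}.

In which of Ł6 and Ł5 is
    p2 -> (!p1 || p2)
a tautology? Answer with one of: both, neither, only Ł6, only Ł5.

In Ł6: every assignment gives 1 — tautology.
In Ł5: every assignment gives 1 — tautology.

both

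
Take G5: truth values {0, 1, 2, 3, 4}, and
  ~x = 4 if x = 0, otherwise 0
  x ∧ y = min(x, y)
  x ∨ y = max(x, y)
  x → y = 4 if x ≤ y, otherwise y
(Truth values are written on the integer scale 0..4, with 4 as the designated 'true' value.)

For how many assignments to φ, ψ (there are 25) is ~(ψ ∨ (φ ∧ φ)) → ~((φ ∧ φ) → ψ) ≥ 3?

value 4: 24 assignments (counts)
value 0: 1 assignment
So 24 of the 25 assignments meet the threshold.

24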